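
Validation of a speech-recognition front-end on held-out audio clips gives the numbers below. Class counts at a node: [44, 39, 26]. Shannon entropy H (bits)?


Probabilities: [44/109, 39/109, 26/109] ≈ [0.4037, 0.3578, 0.2385]
H = -((44/109)·log₂(44/109) + (39/109)·log₂(39/109) + (26/109)·log₂(26/109))
  = 1.5521 bits

1.5521 bits


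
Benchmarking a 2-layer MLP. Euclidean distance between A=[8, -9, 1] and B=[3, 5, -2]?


d = √((8-3)² + (-9-5)² + (1+ 2)²)
  = √(25 + 196 + 9)
  = √230 = 15.1658

15.1658


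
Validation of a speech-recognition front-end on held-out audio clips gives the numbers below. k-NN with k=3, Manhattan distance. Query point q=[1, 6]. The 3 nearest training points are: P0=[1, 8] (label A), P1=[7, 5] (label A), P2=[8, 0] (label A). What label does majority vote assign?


d(q,P0) = 2  (label A)
d(q,P1) = 7  (label A)
d(q,P2) = 13  (label A)
Votes: A=3, B=0
Majority → A

A


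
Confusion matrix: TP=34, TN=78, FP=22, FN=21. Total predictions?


Total = TP + TN + FP + FN
= 34 + 78 + 22 + 21
= 155
(Predicted positive: 56, predicted negative: 99)

155


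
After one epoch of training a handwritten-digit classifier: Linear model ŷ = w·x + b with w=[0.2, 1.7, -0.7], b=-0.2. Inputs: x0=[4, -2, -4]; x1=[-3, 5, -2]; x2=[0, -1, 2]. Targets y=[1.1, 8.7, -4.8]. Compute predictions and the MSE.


ŷ0 = (0.2)·(4) + (1.7)·(-2) + (-0.7)·(-4) - 0.2 = -0.0
ŷ1 = (0.2)·(-3) + (1.7)·(5) + (-0.7)·(-2) - 0.2 = 9.1
ŷ2 = (0.2)·(0) + (1.7)·(-1) + (-0.7)·(2) - 0.2 = -3.3
errors² = [1.21, 0.16, 2.25]
MSE = 3.6200/3 = 1.2067

1.2067


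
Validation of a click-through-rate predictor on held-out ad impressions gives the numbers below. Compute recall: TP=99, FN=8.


Recall = TP/(TP+FN)
= 99/(99+8)
= 99/107 = 92.52%

92.52%


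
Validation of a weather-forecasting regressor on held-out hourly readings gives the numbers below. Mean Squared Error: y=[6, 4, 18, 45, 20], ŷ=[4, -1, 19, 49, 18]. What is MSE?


Squared errors: (6-4)²=4, (4+ 1)²=25, (18-19)²=1, (45-49)²=16, (20-18)²=4
Sum = 50
MSE = 50/5 = 10

10


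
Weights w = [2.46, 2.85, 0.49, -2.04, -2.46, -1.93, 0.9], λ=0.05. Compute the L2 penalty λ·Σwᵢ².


‖w‖₂² = (2.46)² + (2.85)² + (0.49)² + (-2.04)² + (-2.46)² + (-1.93)² + (0.9)²
     = 6.0516 + 8.1225 + 0.2401 + 4.1616 + 6.0516 + 3.7249 + 0.81
     = 29.1623
λ·‖w‖₂² = 0.05·29.1623 = 1.458115

1.458115


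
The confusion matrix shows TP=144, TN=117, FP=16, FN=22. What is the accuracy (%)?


Accuracy = (TP+TN)/(TP+TN+FP+FN)
= (144+117)/(299)
= 261/299 = 87.29%

87.29%


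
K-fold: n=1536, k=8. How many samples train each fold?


Fold size = 1536/8 = 192
Training per fold = 1536 - 192 = 1344

1344


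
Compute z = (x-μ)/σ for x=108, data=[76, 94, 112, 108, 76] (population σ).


μ = 93.2, σ = 15.263
z = (108 - 93.2)/15.263 = 0.9697

0.9697


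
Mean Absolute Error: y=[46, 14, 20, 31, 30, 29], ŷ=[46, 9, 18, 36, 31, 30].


Absolute errors: |46-46|=0, |14-9|=5, |20-18|=2, |31-36|=5, |30-31|=1, |29-30|=1
Sum = 14
MAE = 14/6 = 7/3

7/3


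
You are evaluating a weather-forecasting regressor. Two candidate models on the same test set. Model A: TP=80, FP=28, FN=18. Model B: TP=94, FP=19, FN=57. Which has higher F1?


Model A: P=80/108=0.7407, R=80/98=0.8163, F1=2PR/(P+R)=2TP/(2TP+FP+FN)=160/206=0.7767
Model B: P=94/113=0.8319, R=94/151=0.6225, F1=2PR/(P+R)=2TP/(2TP+FP+FN)=188/264=0.7121
0.7767 > 0.7121 → Model A

Model A


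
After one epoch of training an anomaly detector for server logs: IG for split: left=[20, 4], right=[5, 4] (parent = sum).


Parent = [25, 8], H_parent = 0.799
H_left = 0.65 (n=24), H_right = 0.9911 (n=9)
H_children = (24/33)·0.65 + (9/33)·0.9911 = 0.743
IG = 0.799 - 0.743 = 0.056

0.056


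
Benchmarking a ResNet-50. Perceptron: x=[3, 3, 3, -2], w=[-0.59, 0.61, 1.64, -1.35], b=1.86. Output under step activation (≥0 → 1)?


z = (3)·(-0.59) + (3)·(0.61) + (3)·(1.64) + (-2)·(-1.35) + 1.86
  = 9.54
step(z) = 1 (z≥0)

1


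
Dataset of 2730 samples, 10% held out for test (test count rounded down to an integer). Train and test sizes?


Test = ⌊2730·10/100⌋ = 273
Train = 2730 - 273 = 2457

Train: 2457, Test: 273


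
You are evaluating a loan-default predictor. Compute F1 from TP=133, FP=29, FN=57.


Precision = 133/162 = 0.821
Recall = 133/190 = 0.7
F1 = 2·P·R/(P+R) = 2·TP/(2·TP+FP+FN) = 266/(266+29+57) = 266/352 = 0.7557

0.7557


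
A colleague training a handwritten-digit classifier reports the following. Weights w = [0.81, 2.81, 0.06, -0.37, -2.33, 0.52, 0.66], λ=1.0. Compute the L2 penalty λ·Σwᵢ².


‖w‖₂² = (0.81)² + (2.81)² + (0.06)² + (-0.37)² + (-2.33)² + (0.52)² + (0.66)²
     = 0.6561 + 7.8961 + 0.0036 + 0.1369 + 5.4289 + 0.2704 + 0.4356
     = 14.8276
λ·‖w‖₂² = 1.0·14.8276 = 14.8276

14.8276


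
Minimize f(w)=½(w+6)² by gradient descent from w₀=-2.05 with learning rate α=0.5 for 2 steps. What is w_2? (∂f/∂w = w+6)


step 1: grad = -2.05+6 = 3.95; w = -2.05 - 0.5·(3.95) = -4.025
step 2: grad = -4.025+6 = 1.975; w = -4.025 - 0.5·(1.975) = -5.0125

-5.0125


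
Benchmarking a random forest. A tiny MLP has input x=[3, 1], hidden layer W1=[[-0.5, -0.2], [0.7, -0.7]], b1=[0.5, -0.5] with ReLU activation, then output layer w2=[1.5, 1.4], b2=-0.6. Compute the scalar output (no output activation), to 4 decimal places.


z1[0] = (-0.5)·(3) + (-0.2)·(1) + 0.5 = -1.2
z1[1] = (0.7)·(3) + (-0.7)·(1) - 0.5 = 0.9
h = ReLU(z1) = [0.0, 0.9]
output = (1.5)·(0.0) + (1.4)·(0.9) - 0.6 = 0.66

0.66


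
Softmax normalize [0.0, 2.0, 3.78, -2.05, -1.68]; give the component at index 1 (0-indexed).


Exponentials: e^0.0=1, e^2.0=7.3891, e^3.78=43.816, e^-2.05=0.1287, e^-1.68=0.1864
Sum = 52.5202
Softmax = [0.019, 0.1407, 0.8343, 0.0025, 0.0035]
p[1] = 7.3891/52.5202 = 0.1407

0.1407


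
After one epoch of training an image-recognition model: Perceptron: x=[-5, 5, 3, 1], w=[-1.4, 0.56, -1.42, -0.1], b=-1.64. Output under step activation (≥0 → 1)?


z = (-5)·(-1.4) + (5)·(0.56) + (3)·(-1.42) + (1)·(-0.1) - 1.64
  = 3.8
step(z) = 1 (z≥0)

1


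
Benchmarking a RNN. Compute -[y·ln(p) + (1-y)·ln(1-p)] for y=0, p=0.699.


BCE = -[y·ln(p) + (1-y)·ln(1-p)]
= -0 - 1·ln(1-0.699)
= -ln(0.301) = 1.2006

1.2006


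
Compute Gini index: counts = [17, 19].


Probabilities: [17/36, 19/36] ≈ [0.4722, 0.5278]
Σpᵢ² = (289 + 361)/36² = 650/1296
Gini = 1 - Σpᵢ² = 1 - 650/1296 = 0.4985

0.4985


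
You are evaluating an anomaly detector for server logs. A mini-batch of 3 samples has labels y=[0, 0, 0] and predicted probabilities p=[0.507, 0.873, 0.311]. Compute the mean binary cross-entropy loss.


L[0] = -ln(1-0.507) = -ln(0.493) = 0.7072
L[1] = -ln(1-0.873) = -ln(0.127) = 2.0636
L[2] = -ln(1-0.311) = -ln(0.689) = 0.3725
mean = (0.7072 + 2.0636 + 0.3725)/3 = 1.0478

1.0478


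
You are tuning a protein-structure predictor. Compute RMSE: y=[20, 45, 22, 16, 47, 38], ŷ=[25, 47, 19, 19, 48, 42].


MSE = 64/6 = 10.6667
RMSE = √(64/6) = 3.266

3.266


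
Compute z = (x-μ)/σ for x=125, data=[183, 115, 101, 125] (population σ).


μ = 131, σ = 31.209
z = (125 - 131)/31.209 = -0.1923

-0.1923


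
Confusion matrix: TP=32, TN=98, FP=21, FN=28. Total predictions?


Total = TP + TN + FP + FN
= 32 + 98 + 21 + 28
= 179
(Predicted positive: 53, predicted negative: 126)

179


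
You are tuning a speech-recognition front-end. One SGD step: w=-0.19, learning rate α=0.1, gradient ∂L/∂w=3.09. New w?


w_new = w - α·∇
= -0.19 - 0.1·3.09
= -0.19 - 0.309
= -0.499

-0.499


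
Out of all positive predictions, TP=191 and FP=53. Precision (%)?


Precision = TP/(TP+FP)
= 191/(191+53)
= 191/244 = 78.28%

78.28%


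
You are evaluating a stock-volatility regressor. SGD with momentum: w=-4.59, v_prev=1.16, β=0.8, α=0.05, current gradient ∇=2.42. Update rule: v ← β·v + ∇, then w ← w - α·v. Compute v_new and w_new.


v_new = 0.8·1.16 + 2.42 = 0.928 + 2.42 = 3.348
w_new = -4.59 - 0.05·3.348 = -4.59 - 0.1674 = -4.7574

v_new=3.348, w_new=-4.7574


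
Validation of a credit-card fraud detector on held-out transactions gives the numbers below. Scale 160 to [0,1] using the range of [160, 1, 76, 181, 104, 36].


min=1, max=181
(160-1)/(181-1) = 159/180 = 0.8833

0.8833


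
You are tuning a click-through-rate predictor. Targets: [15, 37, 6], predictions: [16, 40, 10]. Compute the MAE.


Absolute errors: |15-16|=1, |37-40|=3, |6-10|=4
Sum = 8
MAE = 8/3 = 8/3

8/3


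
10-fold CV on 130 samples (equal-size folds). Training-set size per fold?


Fold size = 130/10 = 13
Training per fold = 130 - 13 = 117

117


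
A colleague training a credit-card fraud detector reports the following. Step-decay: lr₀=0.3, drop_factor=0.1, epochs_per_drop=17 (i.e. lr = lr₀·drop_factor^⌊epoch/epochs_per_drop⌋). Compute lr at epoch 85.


n_drops = ⌊85/17⌋ = 5
lr = 0.3·0.1^5 = 0.3·0.00001 = 0.000003

0.000003


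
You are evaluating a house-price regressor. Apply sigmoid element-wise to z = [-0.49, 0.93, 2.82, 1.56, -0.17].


σ(-0.49) = 1/(1+e^0.49) = 0.3799
σ(0.93) = 1/(1+e^-0.93) = 0.7171
σ(2.82) = 1/(1+e^-2.82) = 0.9437
σ(1.56) = 1/(1+e^-1.56) = 0.8264
σ(-0.17) = 1/(1+e^0.17) = 0.4576
result = [0.3799, 0.7171, 0.9437, 0.8264, 0.4576]

[0.3799, 0.7171, 0.9437, 0.8264, 0.4576]


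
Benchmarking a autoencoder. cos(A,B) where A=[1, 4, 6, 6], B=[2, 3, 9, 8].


A·B = 1·2 + 4·3 + 6·9 + 6·8 = 116
‖A‖ = √89 = 9.434, ‖B‖ = √158 = 12.5698
cos = 116/(√89·√158) = 116/√14062 = 0.9782

0.9782


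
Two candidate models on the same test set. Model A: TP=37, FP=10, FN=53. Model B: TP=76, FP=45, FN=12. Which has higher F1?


Model A: P=37/47=0.7872, R=37/90=0.4111, F1=2PR/(P+R)=2TP/(2TP+FP+FN)=74/137=0.5401
Model B: P=76/121=0.6281, R=76/88=0.8636, F1=2PR/(P+R)=2TP/(2TP+FP+FN)=152/209=0.7273
0.5401 < 0.7273 → Model B

Model B


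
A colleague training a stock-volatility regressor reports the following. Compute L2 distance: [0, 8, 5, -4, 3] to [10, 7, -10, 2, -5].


d = √((0-10)² + (8-7)² + (5+ 10)² + (-4-2)² + (3+ 5)²)
  = √(100 + 1 + 225 + 36 + 64)
  = √426 = 20.6398

20.6398


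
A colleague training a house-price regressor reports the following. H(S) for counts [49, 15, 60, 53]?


Probabilities: [49/177, 15/177, 60/177, 53/177] ≈ [0.2768, 0.0847, 0.339, 0.2994]
H = -((49/177)·log₂(49/177) + (15/177)·log₂(15/177) + (60/177)·log₂(60/177) + (53/177)·log₂(53/177))
  = 1.8647 bits

1.8647 bits


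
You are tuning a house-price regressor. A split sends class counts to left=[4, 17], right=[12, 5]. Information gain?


Parent = [16, 22], H_parent = 0.9819
H_left = 0.7025 (n=21), H_right = 0.874 (n=17)
H_children = (21/38)·0.7025 + (17/38)·0.874 = 0.7792
IG = 0.9819 - 0.7792 = 0.2027

0.2027


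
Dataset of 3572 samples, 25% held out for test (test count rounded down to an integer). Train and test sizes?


Test = ⌊3572·25/100⌋ = 893
Train = 3572 - 893 = 2679

Train: 2679, Test: 893


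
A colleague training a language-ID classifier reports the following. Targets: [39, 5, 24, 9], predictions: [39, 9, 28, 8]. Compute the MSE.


Squared errors: (39-39)²=0, (5-9)²=16, (24-28)²=16, (9-8)²=1
Sum = 33
MSE = 33/4 = 33/4

33/4


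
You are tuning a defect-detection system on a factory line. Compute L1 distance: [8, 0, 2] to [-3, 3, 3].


d = |8+ 3| + |0-3| + |2-3|
  = 11 + 3 + 1
  = 15

15


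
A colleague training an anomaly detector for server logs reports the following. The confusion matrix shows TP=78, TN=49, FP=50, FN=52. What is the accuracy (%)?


Accuracy = (TP+TN)/(TP+TN+FP+FN)
= (78+49)/(229)
= 127/229 = 55.46%

55.46%


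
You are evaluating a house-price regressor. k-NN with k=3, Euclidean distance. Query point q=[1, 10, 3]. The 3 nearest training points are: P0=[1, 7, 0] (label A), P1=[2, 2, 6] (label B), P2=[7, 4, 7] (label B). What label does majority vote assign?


d(q,P0) = 4.2426  (label A)
d(q,P1) = 8.6023  (label B)
d(q,P2) = 9.3808  (label B)
Votes: A=1, B=2
Majority → B

B


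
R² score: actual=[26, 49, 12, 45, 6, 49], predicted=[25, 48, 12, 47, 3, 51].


ȳ = 31.1667
SS_res = Σ(y-ŷ)² = 19
SS_tot = Σ(y-ȳ)² = 1854.83
R² = 1 - SS_res/SS_tot = 1 - 0.0102 = 0.9898

0.9898


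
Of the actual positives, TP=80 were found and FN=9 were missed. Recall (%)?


Recall = TP/(TP+FN)
= 80/(80+9)
= 80/89 = 89.89%

89.89%


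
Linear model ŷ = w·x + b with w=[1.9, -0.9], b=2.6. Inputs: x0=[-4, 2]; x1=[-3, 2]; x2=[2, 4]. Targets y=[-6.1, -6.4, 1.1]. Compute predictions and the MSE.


ŷ0 = (1.9)·(-4) + (-0.9)·(2) + 2.6 = -6.8
ŷ1 = (1.9)·(-3) + (-0.9)·(2) + 2.6 = -4.9
ŷ2 = (1.9)·(2) + (-0.9)·(4) + 2.6 = 2.8
errors² = [0.49, 2.25, 2.89]
MSE = 5.6300/3 = 1.8767

1.8767


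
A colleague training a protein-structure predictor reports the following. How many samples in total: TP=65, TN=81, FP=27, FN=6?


Total = TP + TN + FP + FN
= 65 + 81 + 27 + 6
= 179
(Predicted positive: 92, predicted negative: 87)

179


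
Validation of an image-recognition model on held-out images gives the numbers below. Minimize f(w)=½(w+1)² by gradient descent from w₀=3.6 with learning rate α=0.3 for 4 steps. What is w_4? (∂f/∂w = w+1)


step 1: grad = 3.6+1 = 4.6; w = 3.6 - 0.3·(4.6) = 2.22
step 2: grad = 2.22+1 = 3.22; w = 2.22 - 0.3·(3.22) = 1.254
step 3: grad = 1.254+1 = 2.254; w = 1.254 - 0.3·(2.254) = 0.5778
step 4: grad = 0.5778+1 = 1.5778; w = 0.5778 - 0.3·(1.5778) = 0.10446

0.10446


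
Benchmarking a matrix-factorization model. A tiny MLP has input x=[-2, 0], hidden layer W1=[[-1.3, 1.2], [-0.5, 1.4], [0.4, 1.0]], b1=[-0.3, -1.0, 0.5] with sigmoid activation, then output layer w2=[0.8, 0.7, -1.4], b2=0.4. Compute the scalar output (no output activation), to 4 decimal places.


z1[0] = (-1.3)·(-2) + (1.2)·(0) - 0.3 = 2.3
z1[1] = (-0.5)·(-2) + (1.4)·(0) - 1.0 = 0.0
z1[2] = (0.4)·(-2) + (1.0)·(0) + 0.5 = -0.3
h = sigmoid(z1) = [0.9089, 0.5, 0.4256]
output = (0.8)·(0.9089) + (0.7)·(0.5) + (-1.4)·(0.4256) + 0.4 = 0.8813

0.8813


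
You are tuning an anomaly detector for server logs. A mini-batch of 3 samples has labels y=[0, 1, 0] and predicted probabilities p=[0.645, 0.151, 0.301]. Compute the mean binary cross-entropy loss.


L[0] = -ln(1-0.645) = -ln(0.355) = 1.0356
L[1] = -ln(0.151) = 1.8905
L[2] = -ln(1-0.301) = -ln(0.699) = 0.3581
mean = (1.0356 + 1.8905 + 0.3581)/3 = 1.0947

1.0947


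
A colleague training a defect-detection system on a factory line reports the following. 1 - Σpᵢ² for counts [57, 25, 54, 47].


Probabilities: [57/183, 25/183, 54/183, 47/183] ≈ [0.3115, 0.1366, 0.2951, 0.2568]
Σpᵢ² = (3249 + 625 + 2916 + 2209)/183² = 8999/33489
Gini = 1 - Σpᵢ² = 1 - 8999/33489 = 0.7313

0.7313


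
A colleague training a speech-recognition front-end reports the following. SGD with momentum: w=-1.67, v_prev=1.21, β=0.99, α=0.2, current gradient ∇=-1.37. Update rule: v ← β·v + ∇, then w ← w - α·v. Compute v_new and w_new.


v_new = 0.99·1.21 - 1.37 = 1.1979 - 1.37 = -0.1721
w_new = -1.67 - 0.2·-0.1721 = -1.67 + 0.03442 = -1.63558

v_new=-0.1721, w_new=-1.63558


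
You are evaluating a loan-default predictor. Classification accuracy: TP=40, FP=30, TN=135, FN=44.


Accuracy = (TP+TN)/(TP+TN+FP+FN)
= (40+135)/(249)
= 175/249 = 70.28%

70.28%


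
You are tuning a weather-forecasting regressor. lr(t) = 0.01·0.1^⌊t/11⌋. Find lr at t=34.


n_drops = ⌊34/11⌋ = 3
lr = 0.01·0.1^3 = 0.01·0.001 = 0.00001

0.00001


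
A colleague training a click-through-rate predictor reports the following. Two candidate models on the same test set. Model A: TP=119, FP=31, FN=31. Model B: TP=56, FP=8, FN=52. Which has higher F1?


Model A: P=119/150=0.7933, R=119/150=0.7933, F1=2PR/(P+R)=2TP/(2TP+FP+FN)=238/300=0.7933
Model B: P=56/64=0.875, R=56/108=0.5185, F1=2PR/(P+R)=2TP/(2TP+FP+FN)=112/172=0.6512
0.7933 > 0.6512 → Model A

Model A


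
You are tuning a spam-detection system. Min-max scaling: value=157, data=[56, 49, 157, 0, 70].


min=0, max=157
(157-0)/(157-0) = 157/157 = 1.0

1.0


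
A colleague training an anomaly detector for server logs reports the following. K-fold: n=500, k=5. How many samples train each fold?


Fold size = 500/5 = 100
Training per fold = 500 - 100 = 400

400


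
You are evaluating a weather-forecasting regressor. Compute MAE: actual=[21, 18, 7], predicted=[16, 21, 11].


Absolute errors: |21-16|=5, |18-21|=3, |7-11|=4
Sum = 12
MAE = 12/3 = 4

4


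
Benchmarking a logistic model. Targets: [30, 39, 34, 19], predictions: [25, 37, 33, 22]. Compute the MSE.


Squared errors: (30-25)²=25, (39-37)²=4, (34-33)²=1, (19-22)²=9
Sum = 39
MSE = 39/4 = 39/4

39/4


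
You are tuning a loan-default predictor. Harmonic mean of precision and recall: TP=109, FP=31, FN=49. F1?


Precision = 109/140 = 0.7786
Recall = 109/158 = 0.6899
F1 = 2·P·R/(P+R) = 2·TP/(2·TP+FP+FN) = 218/(218+31+49) = 218/298 = 0.7315

0.7315


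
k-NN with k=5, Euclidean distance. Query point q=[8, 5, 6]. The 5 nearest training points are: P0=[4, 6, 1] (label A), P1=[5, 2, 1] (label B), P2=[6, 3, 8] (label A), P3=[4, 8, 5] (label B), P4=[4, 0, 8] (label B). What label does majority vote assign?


d(q,P0) = 6.4807  (label A)
d(q,P1) = 6.5574  (label B)
d(q,P2) = 3.4641  (label A)
d(q,P3) = 5.099  (label B)
d(q,P4) = 6.7082  (label B)
Votes: A=2, B=3
Majority → B

B


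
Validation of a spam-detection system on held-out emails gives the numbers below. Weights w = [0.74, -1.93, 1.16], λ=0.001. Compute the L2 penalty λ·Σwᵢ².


‖w‖₂² = (0.74)² + (-1.93)² + (1.16)²
     = 0.5476 + 3.7249 + 1.3456
     = 5.6181
λ·‖w‖₂² = 0.001·5.6181 = 0.005618

0.005618


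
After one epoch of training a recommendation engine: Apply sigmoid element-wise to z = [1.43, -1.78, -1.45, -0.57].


σ(1.43) = 1/(1+e^-1.43) = 0.8069
σ(-1.78) = 1/(1+e^1.78) = 0.1443
σ(-1.45) = 1/(1+e^1.45) = 0.19
σ(-0.57) = 1/(1+e^0.57) = 0.3612
result = [0.8069, 0.1443, 0.19, 0.3612]

[0.8069, 0.1443, 0.19, 0.3612]


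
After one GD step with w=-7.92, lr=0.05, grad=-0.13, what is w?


w_new = w - α·∇
= -7.92 - 0.05·-0.13
= -7.92 + 0.0065
= -7.9135

-7.9135


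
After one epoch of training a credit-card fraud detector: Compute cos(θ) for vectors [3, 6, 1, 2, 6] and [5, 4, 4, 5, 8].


A·B = 3·5 + 6·4 + 1·4 + 2·5 + 6·8 = 101
‖A‖ = √86 = 9.2736, ‖B‖ = √146 = 12.083
cos = 101/(√86·√146) = 101/√12556 = 0.9014

0.9014


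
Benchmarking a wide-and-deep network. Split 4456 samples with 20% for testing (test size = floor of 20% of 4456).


Test = ⌊4456·20/100⌋ = 891
Train = 4456 - 891 = 3565

Train: 3565, Test: 891


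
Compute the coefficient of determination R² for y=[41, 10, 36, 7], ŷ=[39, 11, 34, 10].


ȳ = 23.5
SS_res = Σ(y-ŷ)² = 18
SS_tot = Σ(y-ȳ)² = 917
R² = 1 - SS_res/SS_tot = 1 - 0.0196 = 0.9804

0.9804


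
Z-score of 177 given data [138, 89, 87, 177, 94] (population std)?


μ = 117, σ = 35.3667
z = (177 - 117)/35.3667 = 1.6965

1.6965


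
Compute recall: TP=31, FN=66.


Recall = TP/(TP+FN)
= 31/(31+66)
= 31/97 = 31.96%

31.96%


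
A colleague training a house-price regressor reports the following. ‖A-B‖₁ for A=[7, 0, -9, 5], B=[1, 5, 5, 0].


d = |7-1| + |0-5| + |-9-5| + |5-0|
  = 6 + 5 + 14 + 5
  = 30

30


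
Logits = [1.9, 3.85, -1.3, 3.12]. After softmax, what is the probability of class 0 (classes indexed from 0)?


Exponentials: e^1.9=6.6859, e^3.85=46.9931, e^-1.3=0.2725, e^3.12=22.6464
Sum = 76.5979
Softmax = [0.0873, 0.6135, 0.0036, 0.2957]
p[0] = 6.6859/76.5979 = 0.0873

0.0873


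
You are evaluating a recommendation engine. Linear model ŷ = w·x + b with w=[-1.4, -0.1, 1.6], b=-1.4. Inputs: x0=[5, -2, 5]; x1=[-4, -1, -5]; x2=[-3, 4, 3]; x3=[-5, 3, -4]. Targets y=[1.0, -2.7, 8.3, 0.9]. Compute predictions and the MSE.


ŷ0 = (-1.4)·(5) + (-0.1)·(-2) + (1.6)·(5) - 1.4 = -0.2
ŷ1 = (-1.4)·(-4) + (-0.1)·(-1) + (1.6)·(-5) - 1.4 = -3.7
ŷ2 = (-1.4)·(-3) + (-0.1)·(4) + (1.6)·(3) - 1.4 = 7.2
ŷ3 = (-1.4)·(-5) + (-0.1)·(3) + (1.6)·(-4) - 1.4 = -1.1
errors² = [1.44, 1.0, 1.21, 4.0]
MSE = 7.6500/4 = 1.9125

1.9125


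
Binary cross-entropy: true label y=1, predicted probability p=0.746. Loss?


BCE = -[y·ln(p) + (1-y)·ln(1-p)]
= -1·ln(0.746) - 0
= -ln(0.746) = 0.293

0.293


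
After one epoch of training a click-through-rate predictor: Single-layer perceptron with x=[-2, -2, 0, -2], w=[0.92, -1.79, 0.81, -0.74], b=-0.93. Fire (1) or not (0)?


z = (-2)·(0.92) + (-2)·(-1.79) + (0)·(0.81) + (-2)·(-0.74) - 0.93
  = 2.29
step(z) = 1 (z≥0)

1


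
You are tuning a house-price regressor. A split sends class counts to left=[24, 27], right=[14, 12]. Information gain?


Parent = [38, 39], H_parent = 0.9999
H_left = 0.9975 (n=51), H_right = 0.9957 (n=26)
H_children = (51/77)·0.9975 + (26/77)·0.9957 = 0.9969
IG = 0.9999 - 0.9969 = 0.003

0.003


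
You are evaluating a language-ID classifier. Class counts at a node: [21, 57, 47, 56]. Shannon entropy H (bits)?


Probabilities: [21/181, 57/181, 47/181, 56/181] ≈ [0.116, 0.3149, 0.2597, 0.3094]
H = -((21/181)·log₂(21/181) + (57/181)·log₂(57/181) + (47/181)·log₂(47/181) + (56/181)·log₂(56/181))
  = 1.9143 bits

1.9143 bits


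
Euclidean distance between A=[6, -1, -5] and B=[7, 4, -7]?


d = √((6-7)² + (-1-4)² + (-5+ 7)²)
  = √(1 + 25 + 4)
  = √30 = 5.4772

5.4772


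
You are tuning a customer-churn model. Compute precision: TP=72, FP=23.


Precision = TP/(TP+FP)
= 72/(72+23)
= 72/95 = 75.79%

75.79%


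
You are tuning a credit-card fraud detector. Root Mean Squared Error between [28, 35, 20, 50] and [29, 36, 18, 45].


MSE = 31/4 = 7.75
RMSE = √(31/4) = 2.7839

2.7839


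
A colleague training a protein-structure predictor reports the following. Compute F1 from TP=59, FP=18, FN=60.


Precision = 59/77 = 0.7662
Recall = 59/119 = 0.4958
F1 = 2·P·R/(P+R) = 2·TP/(2·TP+FP+FN) = 118/(118+18+60) = 118/196 = 0.602

0.602


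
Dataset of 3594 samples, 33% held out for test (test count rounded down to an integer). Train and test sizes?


Test = ⌊3594·33/100⌋ = 1186
Train = 3594 - 1186 = 2408

Train: 2408, Test: 1186


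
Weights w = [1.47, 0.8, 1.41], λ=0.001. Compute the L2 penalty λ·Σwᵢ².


‖w‖₂² = (1.47)² + (0.8)² + (1.41)²
     = 2.1609 + 0.64 + 1.9881
     = 4.789
λ·‖w‖₂² = 0.001·4.789 = 0.004789

0.004789


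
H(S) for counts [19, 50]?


Probabilities: [19/69, 50/69] ≈ [0.2754, 0.7246]
H = -((19/69)·log₂(19/69) + (50/69)·log₂(50/69))
  = 0.8491 bits

0.8491 bits


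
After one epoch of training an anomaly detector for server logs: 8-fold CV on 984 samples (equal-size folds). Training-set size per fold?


Fold size = 984/8 = 123
Training per fold = 984 - 123 = 861

861


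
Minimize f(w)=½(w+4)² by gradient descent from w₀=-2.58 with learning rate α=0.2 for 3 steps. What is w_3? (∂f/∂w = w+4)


step 1: grad = -2.58+4 = 1.42; w = -2.58 - 0.2·(1.42) = -2.864
step 2: grad = -2.864+4 = 1.136; w = -2.864 - 0.2·(1.136) = -3.0912
step 3: grad = -3.0912+4 = 0.9088; w = -3.0912 - 0.2·(0.9088) = -3.27296

-3.27296


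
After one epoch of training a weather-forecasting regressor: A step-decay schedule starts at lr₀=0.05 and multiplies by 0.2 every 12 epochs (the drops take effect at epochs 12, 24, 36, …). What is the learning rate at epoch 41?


n_drops = ⌊41/12⌋ = 3
lr = 0.05·0.2^3 = 0.05·0.008 = 0.0004

0.0004


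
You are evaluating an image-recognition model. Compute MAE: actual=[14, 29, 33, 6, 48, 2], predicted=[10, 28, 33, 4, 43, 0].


Absolute errors: |14-10|=4, |29-28|=1, |33-33|=0, |6-4|=2, |48-43|=5, |2-0|=2
Sum = 14
MAE = 14/6 = 7/3

7/3


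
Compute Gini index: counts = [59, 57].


Probabilities: [59/116, 57/116] ≈ [0.5086, 0.4914]
Σpᵢ² = (3481 + 3249)/116² = 6730/13456
Gini = 1 - Σpᵢ² = 1 - 6730/13456 = 0.4999

0.4999


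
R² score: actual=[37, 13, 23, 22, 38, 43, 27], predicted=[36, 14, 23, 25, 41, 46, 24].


ȳ = 29
SS_res = Σ(y-ŷ)² = 38
SS_tot = Σ(y-ȳ)² = 686
R² = 1 - SS_res/SS_tot = 1 - 0.0554 = 0.9446

0.9446


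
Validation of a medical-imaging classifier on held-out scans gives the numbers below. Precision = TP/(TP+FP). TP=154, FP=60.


Precision = TP/(TP+FP)
= 154/(154+60)
= 154/214 = 71.96%

71.96%


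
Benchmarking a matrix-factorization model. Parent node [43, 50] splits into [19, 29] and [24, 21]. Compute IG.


Parent = [43, 50], H_parent = 0.9959
H_left = 0.9685 (n=48), H_right = 0.9968 (n=45)
H_children = (48/93)·0.9685 + (45/93)·0.9968 = 0.9822
IG = 0.9959 - 0.9822 = 0.0137

0.0137


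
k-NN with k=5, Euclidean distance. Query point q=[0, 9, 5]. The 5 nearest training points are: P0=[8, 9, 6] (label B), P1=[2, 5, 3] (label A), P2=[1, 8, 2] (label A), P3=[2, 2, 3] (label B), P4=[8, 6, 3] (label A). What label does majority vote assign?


d(q,P0) = 8.0623  (label B)
d(q,P1) = 4.899  (label A)
d(q,P2) = 3.3166  (label A)
d(q,P3) = 7.5498  (label B)
d(q,P4) = 8.775  (label A)
Votes: A=3, B=2
Majority → A

A


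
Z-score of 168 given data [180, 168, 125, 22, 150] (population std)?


μ = 129, σ = 56.618
z = (168 - 129)/56.618 = 0.6888

0.6888


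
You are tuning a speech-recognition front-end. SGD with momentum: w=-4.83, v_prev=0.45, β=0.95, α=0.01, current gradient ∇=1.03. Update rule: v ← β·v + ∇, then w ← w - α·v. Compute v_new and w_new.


v_new = 0.95·0.45 + 1.03 = 0.4275 + 1.03 = 1.4575
w_new = -4.83 - 0.01·1.4575 = -4.83 - 0.014575 = -4.844575

v_new=1.4575, w_new=-4.844575


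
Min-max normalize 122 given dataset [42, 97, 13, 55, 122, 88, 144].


min=13, max=144
(122-13)/(144-13) = 109/131 = 0.8321

0.8321


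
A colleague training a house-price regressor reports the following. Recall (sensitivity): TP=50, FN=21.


Recall = TP/(TP+FN)
= 50/(50+21)
= 50/71 = 70.42%

70.42%


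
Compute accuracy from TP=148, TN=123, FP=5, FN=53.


Accuracy = (TP+TN)/(TP+TN+FP+FN)
= (148+123)/(329)
= 271/329 = 82.37%

82.37%


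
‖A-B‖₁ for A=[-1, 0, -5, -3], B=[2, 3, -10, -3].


d = |-1-2| + |0-3| + |-5+ 10| + |-3+ 3|
  = 3 + 3 + 5 + 0
  = 11

11


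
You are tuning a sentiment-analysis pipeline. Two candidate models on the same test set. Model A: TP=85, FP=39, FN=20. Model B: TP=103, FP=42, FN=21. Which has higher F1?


Model A: P=85/124=0.6855, R=85/105=0.8095, F1=2PR/(P+R)=2TP/(2TP+FP+FN)=170/229=0.7424
Model B: P=103/145=0.7103, R=103/124=0.8306, F1=2PR/(P+R)=2TP/(2TP+FP+FN)=206/269=0.7658
0.7424 < 0.7658 → Model B

Model B


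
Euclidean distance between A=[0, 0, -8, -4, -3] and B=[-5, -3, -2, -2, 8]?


d = √((0+ 5)² + (0+ 3)² + (-8+ 2)² + (-4+ 2)² + (-3-8)²)
  = √(25 + 9 + 36 + 4 + 121)
  = √195 = 13.9642

13.9642


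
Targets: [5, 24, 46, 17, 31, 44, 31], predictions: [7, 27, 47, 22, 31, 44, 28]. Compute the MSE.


Squared errors: (5-7)²=4, (24-27)²=9, (46-47)²=1, (17-22)²=25, (31-31)²=0, (44-44)²=0, (31-28)²=9
Sum = 48
MSE = 48/7 = 48/7

48/7


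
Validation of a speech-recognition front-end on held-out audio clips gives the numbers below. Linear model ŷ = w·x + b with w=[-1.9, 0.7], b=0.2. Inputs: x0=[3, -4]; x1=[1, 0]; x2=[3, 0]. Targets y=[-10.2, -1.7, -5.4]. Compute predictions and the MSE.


ŷ0 = (-1.9)·(3) + (0.7)·(-4) + 0.2 = -8.3
ŷ1 = (-1.9)·(1) + (0.7)·(0) + 0.2 = -1.7
ŷ2 = (-1.9)·(3) + (0.7)·(0) + 0.2 = -5.5
errors² = [3.61, 0.0, 0.01]
MSE = 3.6200/3 = 1.2067

1.2067


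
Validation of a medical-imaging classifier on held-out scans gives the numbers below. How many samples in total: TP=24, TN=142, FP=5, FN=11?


Total = TP + TN + FP + FN
= 24 + 142 + 5 + 11
= 182
(Predicted positive: 29, predicted negative: 153)

182


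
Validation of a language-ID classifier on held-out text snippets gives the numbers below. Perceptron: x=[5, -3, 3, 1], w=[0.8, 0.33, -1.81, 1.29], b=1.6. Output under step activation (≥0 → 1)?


z = (5)·(0.8) + (-3)·(0.33) + (3)·(-1.81) + (1)·(1.29) + 1.6
  = 0.47
step(z) = 1 (z≥0)

1


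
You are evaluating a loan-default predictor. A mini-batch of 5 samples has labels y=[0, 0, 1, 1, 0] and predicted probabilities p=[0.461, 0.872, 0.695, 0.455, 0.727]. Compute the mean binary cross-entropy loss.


L[0] = -ln(1-0.461) = -ln(0.539) = 0.618
L[1] = -ln(1-0.872) = -ln(0.128) = 2.0557
L[2] = -ln(0.695) = 0.3638
L[3] = -ln(0.455) = 0.7875
L[4] = -ln(1-0.727) = -ln(0.273) = 1.2983
mean = (0.618 + 2.0557 + 0.3638 + 0.7875 + 1.2983)/5 = 1.0247

1.0247


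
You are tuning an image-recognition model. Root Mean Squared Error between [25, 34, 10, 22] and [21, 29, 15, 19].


MSE = 75/4 = 18.75
RMSE = √(75/4) = 4.3301

4.3301


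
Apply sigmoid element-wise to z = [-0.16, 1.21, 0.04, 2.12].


σ(-0.16) = 1/(1+e^0.16) = 0.4601
σ(1.21) = 1/(1+e^-1.21) = 0.7703
σ(0.04) = 1/(1+e^-0.04) = 0.51
σ(2.12) = 1/(1+e^-2.12) = 0.8928
result = [0.4601, 0.7703, 0.51, 0.8928]

[0.4601, 0.7703, 0.51, 0.8928]


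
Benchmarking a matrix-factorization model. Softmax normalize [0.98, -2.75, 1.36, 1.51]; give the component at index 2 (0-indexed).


Exponentials: e^0.98=2.6645, e^-2.75=0.0639, e^1.36=3.8962, e^1.51=4.5267
Sum = 11.1513
Softmax = [0.2389, 0.0057, 0.3494, 0.4059]
p[2] = 3.8962/11.1513 = 0.3494

0.3494


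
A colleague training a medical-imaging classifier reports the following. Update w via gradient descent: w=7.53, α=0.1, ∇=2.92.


w_new = w - α·∇
= 7.53 - 0.1·2.92
= 7.53 - 0.292
= 7.238

7.238


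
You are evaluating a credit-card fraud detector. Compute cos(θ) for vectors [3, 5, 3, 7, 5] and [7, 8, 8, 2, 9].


A·B = 3·7 + 5·8 + 3·8 + 7·2 + 5·9 = 144
‖A‖ = √117 = 10.8167, ‖B‖ = √262 = 16.1864
cos = 144/(√117·√262) = 144/√30654 = 0.8225

0.8225


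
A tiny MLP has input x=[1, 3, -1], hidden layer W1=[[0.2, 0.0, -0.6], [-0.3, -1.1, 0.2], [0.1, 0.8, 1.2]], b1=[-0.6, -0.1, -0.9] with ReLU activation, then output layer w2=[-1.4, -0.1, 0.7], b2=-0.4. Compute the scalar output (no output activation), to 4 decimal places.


z1[0] = (0.2)·(1) + (0.0)·(3) + (-0.6)·(-1) - 0.6 = 0.2
z1[1] = (-0.3)·(1) + (-1.1)·(3) + (0.2)·(-1) - 0.1 = -3.9
z1[2] = (0.1)·(1) + (0.8)·(3) + (1.2)·(-1) - 0.9 = 0.4
h = ReLU(z1) = [0.2, 0.0, 0.4]
output = (-1.4)·(0.2) + (-0.1)·(0.0) + (0.7)·(0.4) - 0.4 = -0.4

-0.4


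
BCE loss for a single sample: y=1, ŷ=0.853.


BCE = -[y·ln(p) + (1-y)·ln(1-p)]
= -1·ln(0.853) - 0
= -ln(0.853) = 0.159

0.159


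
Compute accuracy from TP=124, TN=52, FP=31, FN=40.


Accuracy = (TP+TN)/(TP+TN+FP+FN)
= (124+52)/(247)
= 176/247 = 71.26%

71.26%


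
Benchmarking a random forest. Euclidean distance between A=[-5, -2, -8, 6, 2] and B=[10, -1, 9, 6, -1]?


d = √((-5-10)² + (-2+ 1)² + (-8-9)² + (6-6)² + (2+ 1)²)
  = √(225 + 1 + 289 + 0 + 9)
  = √524 = 22.891

22.891


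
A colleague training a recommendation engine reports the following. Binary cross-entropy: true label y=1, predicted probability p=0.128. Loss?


BCE = -[y·ln(p) + (1-y)·ln(1-p)]
= -1·ln(0.128) - 0
= -ln(0.128) = 2.0557

2.0557


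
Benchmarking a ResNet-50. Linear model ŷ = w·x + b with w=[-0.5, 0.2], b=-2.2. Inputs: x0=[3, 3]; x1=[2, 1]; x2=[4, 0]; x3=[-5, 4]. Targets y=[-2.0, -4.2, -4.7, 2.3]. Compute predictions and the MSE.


ŷ0 = (-0.5)·(3) + (0.2)·(3) - 2.2 = -3.1
ŷ1 = (-0.5)·(2) + (0.2)·(1) - 2.2 = -3.0
ŷ2 = (-0.5)·(4) + (0.2)·(0) - 2.2 = -4.2
ŷ3 = (-0.5)·(-5) + (0.2)·(4) - 2.2 = 1.1
errors² = [1.21, 1.44, 0.25, 1.44]
MSE = 4.3400/4 = 1.085

1.085


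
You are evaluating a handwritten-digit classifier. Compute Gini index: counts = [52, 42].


Probabilities: [52/94, 42/94] ≈ [0.5532, 0.4468]
Σpᵢ² = (2704 + 1764)/94² = 4468/8836
Gini = 1 - Σpᵢ² = 1 - 4468/8836 = 0.4943

0.4943


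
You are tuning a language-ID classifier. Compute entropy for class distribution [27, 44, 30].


Probabilities: [27/101, 44/101, 30/101] ≈ [0.2673, 0.4356, 0.297]
H = -((27/101)·log₂(27/101) + (44/101)·log₂(44/101) + (30/101)·log₂(30/101))
  = 1.5512 bits

1.5512 bits


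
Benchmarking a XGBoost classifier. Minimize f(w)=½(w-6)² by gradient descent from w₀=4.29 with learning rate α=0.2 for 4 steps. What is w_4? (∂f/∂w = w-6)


step 1: grad = 4.29-6 = -1.71; w = 4.29 - 0.2·(-1.71) = 4.632
step 2: grad = 4.632-6 = -1.368; w = 4.632 - 0.2·(-1.368) = 4.9056
step 3: grad = 4.9056-6 = -1.0944; w = 4.9056 - 0.2·(-1.0944) = 5.12448
step 4: grad = 5.12448-6 = -0.87552; w = 5.12448 - 0.2·(-0.87552) = 5.299584

5.299584


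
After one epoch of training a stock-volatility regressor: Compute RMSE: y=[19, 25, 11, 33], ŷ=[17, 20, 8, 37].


MSE = 54/4 = 13.5
RMSE = √(54/4) = 3.6742

3.6742


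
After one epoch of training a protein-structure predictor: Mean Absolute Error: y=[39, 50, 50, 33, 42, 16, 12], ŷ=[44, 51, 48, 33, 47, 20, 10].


Absolute errors: |39-44|=5, |50-51|=1, |50-48|=2, |33-33|=0, |42-47|=5, |16-20|=4, |12-10|=2
Sum = 19
MAE = 19/7 = 19/7

19/7


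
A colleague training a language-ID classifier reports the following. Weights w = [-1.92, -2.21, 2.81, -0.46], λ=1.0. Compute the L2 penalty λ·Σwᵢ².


‖w‖₂² = (-1.92)² + (-2.21)² + (2.81)² + (-0.46)²
     = 3.6864 + 4.8841 + 7.8961 + 0.2116
     = 16.6782
λ·‖w‖₂² = 1.0·16.6782 = 16.6782

16.6782


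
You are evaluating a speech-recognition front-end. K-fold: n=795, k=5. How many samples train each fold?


Fold size = 795/5 = 159
Training per fold = 795 - 159 = 636

636


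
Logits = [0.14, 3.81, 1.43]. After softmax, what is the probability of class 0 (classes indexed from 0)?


Exponentials: e^0.14=1.1503, e^3.81=45.1504, e^1.43=4.1787
Sum = 50.4794
Softmax = [0.0228, 0.8944, 0.0828]
p[0] = 1.1503/50.4794 = 0.0228

0.0228


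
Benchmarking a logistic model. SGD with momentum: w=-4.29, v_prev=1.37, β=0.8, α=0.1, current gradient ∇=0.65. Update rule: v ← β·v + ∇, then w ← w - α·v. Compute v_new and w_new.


v_new = 0.8·1.37 + 0.65 = 1.096 + 0.65 = 1.746
w_new = -4.29 - 0.1·1.746 = -4.29 - 0.1746 = -4.4646

v_new=1.746, w_new=-4.4646


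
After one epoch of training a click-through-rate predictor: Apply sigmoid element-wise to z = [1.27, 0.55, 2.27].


σ(1.27) = 1/(1+e^-1.27) = 0.7807
σ(0.55) = 1/(1+e^-0.55) = 0.6341
σ(2.27) = 1/(1+e^-2.27) = 0.9064
result = [0.7807, 0.6341, 0.9064]

[0.7807, 0.6341, 0.9064]


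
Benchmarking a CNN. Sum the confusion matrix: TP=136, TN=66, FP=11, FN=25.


Total = TP + TN + FP + FN
= 136 + 66 + 11 + 25
= 238
(Predicted positive: 147, predicted negative: 91)

238


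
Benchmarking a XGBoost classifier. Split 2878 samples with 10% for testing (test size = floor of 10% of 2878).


Test = ⌊2878·10/100⌋ = 287
Train = 2878 - 287 = 2591

Train: 2591, Test: 287


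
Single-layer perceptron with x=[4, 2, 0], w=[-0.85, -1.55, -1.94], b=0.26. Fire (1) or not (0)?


z = (4)·(-0.85) + (2)·(-1.55) + (0)·(-1.94) + 0.26
  = -6.24
step(z) = 0 (z<0)

0


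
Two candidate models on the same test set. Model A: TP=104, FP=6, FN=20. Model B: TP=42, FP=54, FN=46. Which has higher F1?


Model A: P=104/110=0.9455, R=104/124=0.8387, F1=2PR/(P+R)=2TP/(2TP+FP+FN)=208/234=0.8889
Model B: P=42/96=0.4375, R=42/88=0.4773, F1=2PR/(P+R)=2TP/(2TP+FP+FN)=84/184=0.4565
0.8889 > 0.4565 → Model A

Model A


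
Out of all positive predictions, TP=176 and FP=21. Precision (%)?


Precision = TP/(TP+FP)
= 176/(176+21)
= 176/197 = 89.34%

89.34%


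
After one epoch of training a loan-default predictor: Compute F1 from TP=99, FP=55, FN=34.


Precision = 99/154 = 0.6429
Recall = 99/133 = 0.7444
F1 = 2·P·R/(P+R) = 2·TP/(2·TP+FP+FN) = 198/(198+55+34) = 198/287 = 0.6899

0.6899


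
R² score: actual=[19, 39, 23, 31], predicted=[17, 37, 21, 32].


ȳ = 28
SS_res = Σ(y-ŷ)² = 13
SS_tot = Σ(y-ȳ)² = 236
R² = 1 - SS_res/SS_tot = 1 - 0.0551 = 0.9449

0.9449


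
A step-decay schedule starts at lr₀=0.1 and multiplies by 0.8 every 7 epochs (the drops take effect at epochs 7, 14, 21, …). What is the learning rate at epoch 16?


n_drops = ⌊16/7⌋ = 2
lr = 0.1·0.8^2 = 0.1·0.64 = 0.064

0.064


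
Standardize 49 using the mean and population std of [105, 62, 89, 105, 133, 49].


μ = 90.5, σ = 28.1765
z = (49 - 90.5)/28.1765 = -1.4729

-1.4729


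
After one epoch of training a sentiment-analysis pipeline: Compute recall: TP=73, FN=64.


Recall = TP/(TP+FN)
= 73/(73+64)
= 73/137 = 53.28%

53.28%


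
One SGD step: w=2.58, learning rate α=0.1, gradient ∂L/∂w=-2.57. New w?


w_new = w - α·∇
= 2.58 - 0.1·-2.57
= 2.58 + 0.257
= 2.837

2.837


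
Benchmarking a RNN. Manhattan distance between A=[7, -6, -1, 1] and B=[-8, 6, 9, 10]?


d = |7+ 8| + |-6-6| + |-1-9| + |1-10|
  = 15 + 12 + 10 + 9
  = 46

46


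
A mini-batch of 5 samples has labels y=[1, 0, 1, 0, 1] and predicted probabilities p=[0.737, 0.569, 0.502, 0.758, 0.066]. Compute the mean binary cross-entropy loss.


L[0] = -ln(0.737) = 0.3052
L[1] = -ln(1-0.569) = -ln(0.431) = 0.8416
L[2] = -ln(0.502) = 0.6892
L[3] = -ln(1-0.758) = -ln(0.242) = 1.4188
L[4] = -ln(0.066) = 2.7181
mean = (0.3052 + 0.8416 + 0.6892 + 1.4188 + 2.7181)/5 = 1.1946

1.1946


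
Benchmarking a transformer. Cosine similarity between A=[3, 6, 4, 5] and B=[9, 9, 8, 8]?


A·B = 3·9 + 6·9 + 4·8 + 5·8 = 153
‖A‖ = √86 = 9.2736, ‖B‖ = √290 = 17.0294
cos = 153/(√86·√290) = 153/√24940 = 0.9688

0.9688


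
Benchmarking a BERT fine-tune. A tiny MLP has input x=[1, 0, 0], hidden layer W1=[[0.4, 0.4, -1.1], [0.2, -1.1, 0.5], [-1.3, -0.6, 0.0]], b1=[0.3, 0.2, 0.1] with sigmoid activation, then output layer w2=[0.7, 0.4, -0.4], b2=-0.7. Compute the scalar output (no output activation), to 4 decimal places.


z1[0] = (0.4)·(1) + (0.4)·(0) + (-1.1)·(0) + 0.3 = 0.7
z1[1] = (0.2)·(1) + (-1.1)·(0) + (0.5)·(0) + 0.2 = 0.4
z1[2] = (-1.3)·(1) + (-0.6)·(0) + (0.0)·(0) + 0.1 = -1.2
h = sigmoid(z1) = [0.6682, 0.5987, 0.2315]
output = (0.7)·(0.6682) + (0.4)·(0.5987) + (-0.4)·(0.2315) - 0.7 = -0.0854

-0.0854


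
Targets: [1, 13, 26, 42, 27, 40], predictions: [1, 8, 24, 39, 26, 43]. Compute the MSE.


Squared errors: (1-1)²=0, (13-8)²=25, (26-24)²=4, (42-39)²=9, (27-26)²=1, (40-43)²=9
Sum = 48
MSE = 48/6 = 8

8


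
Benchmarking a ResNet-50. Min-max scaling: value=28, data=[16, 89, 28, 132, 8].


min=8, max=132
(28-8)/(132-8) = 20/124 = 0.1613

0.1613


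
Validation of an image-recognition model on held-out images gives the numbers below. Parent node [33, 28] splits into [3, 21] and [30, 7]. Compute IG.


Parent = [33, 28], H_parent = 0.9951
H_left = 0.5436 (n=24), H_right = 0.6998 (n=37)
H_children = (24/61)·0.5436 + (37/61)·0.6998 = 0.6383
IG = 0.9951 - 0.6383 = 0.3568

0.3568


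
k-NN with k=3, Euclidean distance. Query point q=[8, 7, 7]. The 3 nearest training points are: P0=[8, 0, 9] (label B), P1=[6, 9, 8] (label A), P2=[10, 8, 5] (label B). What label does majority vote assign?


d(q,P0) = 7.2801  (label B)
d(q,P1) = 3.0  (label A)
d(q,P2) = 3.0  (label B)
Votes: A=1, B=2
Majority → B

B


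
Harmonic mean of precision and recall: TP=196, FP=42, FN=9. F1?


Precision = 196/238 = 0.8235
Recall = 196/205 = 0.9561
F1 = 2·P·R/(P+R) = 2·TP/(2·TP+FP+FN) = 392/(392+42+9) = 392/443 = 0.8849

0.8849


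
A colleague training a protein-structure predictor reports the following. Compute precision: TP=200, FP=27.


Precision = TP/(TP+FP)
= 200/(200+27)
= 200/227 = 88.11%

88.11%
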